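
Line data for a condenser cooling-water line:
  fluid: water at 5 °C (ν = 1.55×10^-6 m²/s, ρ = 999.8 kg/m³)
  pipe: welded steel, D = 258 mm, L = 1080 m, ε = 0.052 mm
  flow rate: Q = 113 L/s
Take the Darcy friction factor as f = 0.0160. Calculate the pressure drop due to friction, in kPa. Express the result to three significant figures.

Δp ≈ 156 kPa

V = 4Q/(πD²) = 4·0.113/(π·0.258²) = 2.161 m/s
h_f = f(L/D)V²/(2g) = 0.01600·(1080/0.258)·2.161²/(2·9.81) = 15.95 m
Δp = ρg·h_f = 999.8·9.81·15.95 = 156.4 kPa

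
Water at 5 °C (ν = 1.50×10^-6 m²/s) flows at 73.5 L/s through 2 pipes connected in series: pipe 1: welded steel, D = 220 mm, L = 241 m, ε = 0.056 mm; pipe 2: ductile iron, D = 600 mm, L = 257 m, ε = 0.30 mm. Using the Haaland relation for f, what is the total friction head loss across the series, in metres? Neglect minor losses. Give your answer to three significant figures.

Pipe 1: V = 1.934 m/s, Re = 2.84×10^5, ε/D = 2.55×10^-4, f = 0.01657, h_1 = f(L/D)V²/2g = 3.458 m
Pipe 2: V = 0.2600 m/s, Re = 1.04×10^5, ε/D = 5.00×10^-4, f = 0.01997, h_2 = f(L/D)V²/2g = 0.02946 m
Series → Q common, losses add: H = Σh = 3.488 m

H ≈ 3.49 m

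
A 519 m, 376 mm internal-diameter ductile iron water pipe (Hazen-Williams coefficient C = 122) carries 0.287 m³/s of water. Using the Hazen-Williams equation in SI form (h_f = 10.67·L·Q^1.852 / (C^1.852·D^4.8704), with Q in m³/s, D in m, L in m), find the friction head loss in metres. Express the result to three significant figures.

h_f ≈ 8.80 m

h_f = 10.67·519·0.287^1.852 / (122^1.852·0.376^4.8704) = 8.798 m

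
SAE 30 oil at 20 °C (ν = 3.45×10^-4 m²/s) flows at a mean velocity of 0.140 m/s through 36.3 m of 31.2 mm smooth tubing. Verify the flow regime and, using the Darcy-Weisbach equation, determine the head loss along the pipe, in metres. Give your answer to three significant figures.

Re = VD/ν = 0.140·0.03120/3.45×10^-4 = 12.7 → laminar (Re < 2300)
f = 64/Re = 5.055
h_f = f(L/D)V²/(2g) = 5.055·(36.3/0.03120)·0.140²/(2·9.81) = 5.875 m

h_f ≈ 5.88 m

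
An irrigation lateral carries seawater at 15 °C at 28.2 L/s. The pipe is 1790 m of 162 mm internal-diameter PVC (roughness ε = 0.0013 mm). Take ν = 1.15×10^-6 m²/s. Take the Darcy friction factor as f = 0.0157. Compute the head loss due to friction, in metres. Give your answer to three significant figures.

V = 4Q/(πD²) = 4·0.0282/(π·0.162²) = 1.368 m/s
h_f = f(L/D)V²/(2g) = 0.01570·(1790/0.162)·1.368²/(2·9.81) = 16.55 m

h_f ≈ 16.5 m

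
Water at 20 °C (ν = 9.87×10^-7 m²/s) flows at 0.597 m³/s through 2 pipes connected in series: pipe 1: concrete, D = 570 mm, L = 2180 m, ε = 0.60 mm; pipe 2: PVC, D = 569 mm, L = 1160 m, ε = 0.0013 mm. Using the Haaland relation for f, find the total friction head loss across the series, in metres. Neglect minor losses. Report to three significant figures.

Pipe 1: V = 2.340 m/s, Re = 1.35×10^6, ε/D = 0.00105, f = 0.02011, h_1 = f(L/D)V²/2g = 21.46 m
Pipe 2: V = 2.348 m/s, Re = 1.35×10^6, ε/D = 2.28×10^-6, f = 0.01106, h_2 = f(L/D)V²/2g = 6.337 m
Series → Q common, losses add: H = Σh = 27.80 m

H ≈ 27.8 m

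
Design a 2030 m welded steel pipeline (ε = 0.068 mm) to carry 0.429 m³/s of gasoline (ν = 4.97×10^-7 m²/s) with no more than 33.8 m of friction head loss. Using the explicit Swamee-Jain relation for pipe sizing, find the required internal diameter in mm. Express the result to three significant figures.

Swamee-Jain (Type III): D = 0.66·[ε^1.25·(LQ²/(gh_f))^4.75 + ν·Q^9.4·(L/(gh_f))^5.2]^0.04
LQ²/(gh_f) = 1.127; L/(gh_f) = 6.122
Term 1 = ε^1.25·(…)^4.75 = 1.09×10^-5; Term 2 = ν·Q^9.4·(…)^5.2 = 2.15×10^-6
D = 0.66·(1.09×10^-5 + 2.15×10^-6)^0.04 = 0.4209 m = 421 mm
Check: V = 3.08 m/s, Re = 2.61×10^6, f = 0.01369, h_f = 32.0 m ≈ 33.8 m ✓

D ≈ 421 mm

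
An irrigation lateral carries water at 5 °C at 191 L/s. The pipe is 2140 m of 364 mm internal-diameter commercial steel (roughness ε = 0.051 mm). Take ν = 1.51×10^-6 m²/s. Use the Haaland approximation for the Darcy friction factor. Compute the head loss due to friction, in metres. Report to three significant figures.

V = 4Q/(πD²) = 4·0.191/(π·0.364²) = 1.835 m/s
Re = VD/ν = 1.835·0.364/1.51×10^-6 = 4.42×10^5 → turbulent
ε/D = 0.051/364 = 1.40×10^-4
Haaland: f = 0.01488
h_f = f(L/D)V²/(2g) = 0.01488·(2140/0.364)·1.835²/(2·9.81) = 15.03 m

h_f ≈ 15.0 m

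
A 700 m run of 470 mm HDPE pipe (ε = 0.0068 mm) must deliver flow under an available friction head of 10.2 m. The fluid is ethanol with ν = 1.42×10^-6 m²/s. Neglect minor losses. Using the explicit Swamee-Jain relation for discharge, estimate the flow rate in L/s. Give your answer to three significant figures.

Q ≈ 586 L/s

Swamee-Jain (Type II): Q = -0.965·√(gD⁵h_f/L)·ln[ε/(3.7D) + √(3.17ν²L/(gD³h_f))]
√(gD⁵h_f/L) = √(9.81·0.470⁵·10.2/700) = 0.05726
ε/(3.7D) = 3.91×10^-6; √(3.17ν²L/(gD³h_f)) = 2.08×10^-5
Q = -0.965·0.05726·ln(2.466×10^-5) = 0.5862 m³/s
Check: V = 3.38 m/s, Re = 1.12×10^6, f = 0.01177, h_f = 10.2 m ≈ 10.2 m ✓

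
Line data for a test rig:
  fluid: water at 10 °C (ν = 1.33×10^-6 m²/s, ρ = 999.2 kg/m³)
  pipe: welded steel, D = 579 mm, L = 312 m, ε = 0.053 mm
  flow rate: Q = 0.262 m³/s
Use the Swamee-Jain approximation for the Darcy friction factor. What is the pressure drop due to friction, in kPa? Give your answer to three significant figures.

V = 4Q/(πD²) = 4·0.262/(π·0.579²) = 0.9951 m/s
Re = VD/ν = 0.9951·0.579/1.33×10^-6 = 4.33×10^5 → turbulent
ε/D = 0.053/579 = 9.15×10^-5
Swamee-Jain: f = 0.01462
h_f = f(L/D)V²/(2g) = 0.01462·(312/0.579)·0.9951²/(2·9.81) = 0.3976 m
Δp = ρg·h_f = 999.2·9.81·0.3976 = 3.897 kPa

Δp ≈ 3.90 kPa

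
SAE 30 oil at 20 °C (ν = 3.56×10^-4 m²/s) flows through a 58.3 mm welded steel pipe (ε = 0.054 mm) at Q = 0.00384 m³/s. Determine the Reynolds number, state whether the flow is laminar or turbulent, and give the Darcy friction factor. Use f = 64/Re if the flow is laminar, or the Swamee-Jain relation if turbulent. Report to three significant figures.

Re ≈ 236; laminar; f = 64/Re ≈ 0.272

V = 4Q/(πD²) = 1.438 m/s
Re = VD/ν = 1.438·0.0583/3.56×10^-4 = 236
Re < 2300 → laminar → f = 64/Re = 0.2717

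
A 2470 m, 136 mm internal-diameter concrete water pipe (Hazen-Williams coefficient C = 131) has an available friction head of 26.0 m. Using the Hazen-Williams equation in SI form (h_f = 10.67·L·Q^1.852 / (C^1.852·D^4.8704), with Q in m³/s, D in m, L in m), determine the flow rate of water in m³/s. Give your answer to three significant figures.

Rearranging: Q = [h_f·C^1.852·D^4.8704 / (10.67·L)]^(1/1.852)
Q = [26.0·131^1.852·0.136^4.8704 / (10.67·2470)]^0.540 = 0.01643 m³/s

Q ≈ 0.0164 m³/s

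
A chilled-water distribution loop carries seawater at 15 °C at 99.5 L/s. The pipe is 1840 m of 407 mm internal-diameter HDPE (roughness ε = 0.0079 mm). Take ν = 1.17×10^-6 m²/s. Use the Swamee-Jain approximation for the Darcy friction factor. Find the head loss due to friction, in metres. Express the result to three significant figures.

V = 4Q/(πD²) = 4·0.0995/(π·0.407²) = 0.7648 m/s
Re = VD/ν = 0.7648·0.407/1.17×10^-6 = 2.66×10^5 → turbulent
ε/D = 0.0079/407 = 1.94×10^-5
Swamee-Jain: f = 0.01491
h_f = f(L/D)V²/(2g) = 0.01491·(1840/0.407)·0.7648²/(2·9.81) = 2.010 m

h_f ≈ 2.01 m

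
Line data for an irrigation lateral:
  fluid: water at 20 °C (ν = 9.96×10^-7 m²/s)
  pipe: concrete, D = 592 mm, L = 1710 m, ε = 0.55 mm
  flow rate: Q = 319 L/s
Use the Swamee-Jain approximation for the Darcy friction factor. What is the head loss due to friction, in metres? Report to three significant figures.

V = 4Q/(πD²) = 4·0.319/(π·0.592²) = 1.159 m/s
Re = VD/ν = 1.159·0.592/9.96×10^-7 = 6.89×10^5 → turbulent
ε/D = 0.55/592 = 9.29×10^-4
Swamee-Jain: f = 0.01986
h_f = f(L/D)V²/(2g) = 0.01986·(1710/0.592)·1.159²/(2·9.81) = 3.927 m

h_f ≈ 3.93 m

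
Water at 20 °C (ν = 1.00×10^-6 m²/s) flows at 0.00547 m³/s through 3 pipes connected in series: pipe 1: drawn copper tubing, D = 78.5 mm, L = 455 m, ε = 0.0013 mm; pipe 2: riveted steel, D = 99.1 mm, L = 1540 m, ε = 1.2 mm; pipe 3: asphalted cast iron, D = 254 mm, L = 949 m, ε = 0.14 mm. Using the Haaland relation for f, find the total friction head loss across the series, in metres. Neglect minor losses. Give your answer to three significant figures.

Pipe 1: V = 1.130 m/s, Re = 8.87×10^4, ε/D = 1.66×10^-5, f = 0.01834, h_1 = f(L/D)V²/2g = 6.919 m
Pipe 2: V = 0.7092 m/s, Re = 7.03×10^4, ε/D = 0.0121, f = 0.04127, h_2 = f(L/D)V²/2g = 16.44 m
Pipe 3: V = 0.1080 m/s, Re = 2.74×10^4, ε/D = 5.51×10^-4, f = 0.02503, h_3 = f(L/D)V²/2g = 0.05556 m
Series → Q common, losses add: H = Σh = 23.41 m

H ≈ 23.4 m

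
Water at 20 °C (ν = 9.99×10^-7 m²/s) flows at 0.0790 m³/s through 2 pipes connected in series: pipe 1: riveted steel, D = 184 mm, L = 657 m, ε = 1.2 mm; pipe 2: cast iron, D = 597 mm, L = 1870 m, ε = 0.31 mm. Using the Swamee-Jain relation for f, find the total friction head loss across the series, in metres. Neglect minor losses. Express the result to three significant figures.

Pipe 1: V = 2.971 m/s, Re = 5.47×10^5, ε/D = 0.00652, f = 0.03320, h_1 = f(L/D)V²/2g = 53.33 m
Pipe 2: V = 0.2822 m/s, Re = 1.69×10^5, ε/D = 5.19×10^-4, f = 0.01934, h_2 = f(L/D)V²/2g = 0.2459 m
Series → Q common, losses add: H = Σh = 53.57 m

H ≈ 53.6 m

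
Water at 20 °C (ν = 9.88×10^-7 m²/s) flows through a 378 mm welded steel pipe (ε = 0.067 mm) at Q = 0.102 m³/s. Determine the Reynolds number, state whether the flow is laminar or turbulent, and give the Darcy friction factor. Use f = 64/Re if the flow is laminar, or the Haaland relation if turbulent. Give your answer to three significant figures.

V = 4Q/(πD²) = 0.9089 m/s
Re = VD/ν = 0.9089·0.378/9.88×10^-7 = 3.48×10^5
Re > 4000 → turbulent; ε/D = 1.77×10^-4
Haaland: f = 0.01562

Re ≈ 3.48×10^5; turbulent; f ≈ 0.0156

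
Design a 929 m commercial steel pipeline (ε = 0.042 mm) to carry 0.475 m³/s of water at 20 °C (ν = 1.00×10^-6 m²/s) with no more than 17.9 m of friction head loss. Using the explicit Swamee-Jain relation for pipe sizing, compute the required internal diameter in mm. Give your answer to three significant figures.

D ≈ 421 mm

Swamee-Jain (Type III): D = 0.66·[ε^1.25·(LQ²/(gh_f))^4.75 + ν·Q^9.4·(L/(gh_f))^5.2]^0.04
LQ²/(gh_f) = 1.194; L/(gh_f) = 5.290
Term 1 = ε^1.25·(…)^4.75 = 7.84×10^-6; Term 2 = ν·Q^9.4·(…)^5.2 = 5.29×10^-6
D = 0.66·(7.84×10^-6 + 5.29×10^-6)^0.04 = 0.4210 m = 421 mm
Check: V = 3.41 m/s, Re = 1.44×10^6, f = 0.01314, h_f = 17.2 m ≈ 17.9 m ✓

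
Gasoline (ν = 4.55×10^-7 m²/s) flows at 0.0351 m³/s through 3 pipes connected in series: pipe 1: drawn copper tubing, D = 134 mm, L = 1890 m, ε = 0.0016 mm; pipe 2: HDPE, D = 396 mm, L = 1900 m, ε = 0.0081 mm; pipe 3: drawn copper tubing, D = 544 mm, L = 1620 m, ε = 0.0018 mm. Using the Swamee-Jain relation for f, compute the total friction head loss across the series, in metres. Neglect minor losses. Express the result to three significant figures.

Pipe 1: V = 2.489 m/s, Re = 7.33×10^5, ε/D = 1.19×10^-5, f = 0.01248, h_1 = f(L/D)V²/2g = 55.58 m
Pipe 2: V = 0.2850 m/s, Re = 2.48×10^5, ε/D = 2.05×10^-5, f = 0.01511, h_2 = f(L/D)V²/2g = 0.3002 m
Pipe 3: V = 0.1510 m/s, Re = 1.81×10^5, ε/D = 3.31×10^-6, f = 0.01587, h_3 = f(L/D)V²/2g = 0.05495 m
Series → Q common, losses add: H = Σh = 55.93 m

H ≈ 55.9 m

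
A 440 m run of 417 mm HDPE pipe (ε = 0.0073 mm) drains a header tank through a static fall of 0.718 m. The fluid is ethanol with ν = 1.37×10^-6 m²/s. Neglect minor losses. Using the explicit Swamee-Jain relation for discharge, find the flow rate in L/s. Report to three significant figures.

Swamee-Jain (Type II): Q = -0.965·√(gD⁵h_f/L)·ln[ε/(3.7D) + √(3.17ν²L/(gD³h_f))]
√(gD⁵h_f/L) = √(9.81·0.417⁵·0.718/440) = 0.01421
ε/(3.7D) = 4.73×10^-6; √(3.17ν²L/(gD³h_f)) = 7.16×10^-5
Q = -0.965·0.01421·ln(7.633×10^-5) = 0.1300 m³/s
Check: V = 0.952 m/s, Re = 2.90×10^5, f = 0.01467, h_f = 0.715 m ≈ 0.718 m ✓

Q ≈ 130 L/s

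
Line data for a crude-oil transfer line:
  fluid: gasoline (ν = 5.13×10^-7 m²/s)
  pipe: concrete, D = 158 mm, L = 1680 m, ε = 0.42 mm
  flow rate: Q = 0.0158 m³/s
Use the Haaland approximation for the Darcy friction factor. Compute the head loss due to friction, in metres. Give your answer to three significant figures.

V = 4Q/(πD²) = 4·0.0158/(π·0.158²) = 0.8058 m/s
Re = VD/ν = 0.8058·0.158/5.13×10^-7 = 2.48×10^5 → turbulent
ε/D = 0.42/158 = 0.00266
Haaland: f = 0.02588
h_f = f(L/D)V²/(2g) = 0.02588·(1680/0.158)·0.8058²/(2·9.81) = 9.107 m

h_f ≈ 9.11 m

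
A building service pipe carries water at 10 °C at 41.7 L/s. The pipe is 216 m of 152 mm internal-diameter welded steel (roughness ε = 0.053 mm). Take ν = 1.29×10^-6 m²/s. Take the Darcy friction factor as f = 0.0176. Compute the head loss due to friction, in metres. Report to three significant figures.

V = 4Q/(πD²) = 4·0.0417/(π·0.152²) = 2.298 m/s
h_f = f(L/D)V²/(2g) = 0.01760·(216/0.152)·2.298²/(2·9.81) = 6.732 m

h_f ≈ 6.73 m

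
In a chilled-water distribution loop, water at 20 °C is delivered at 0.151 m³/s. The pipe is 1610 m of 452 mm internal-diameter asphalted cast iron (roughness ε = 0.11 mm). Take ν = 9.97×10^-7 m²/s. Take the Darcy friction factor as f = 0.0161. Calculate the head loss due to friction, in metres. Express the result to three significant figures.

h_f ≈ 2.59 m

V = 4Q/(πD²) = 4·0.151/(π·0.452²) = 0.9410 m/s
h_f = f(L/D)V²/(2g) = 0.01610·(1610/0.452)·0.9410²/(2·9.81) = 2.588 m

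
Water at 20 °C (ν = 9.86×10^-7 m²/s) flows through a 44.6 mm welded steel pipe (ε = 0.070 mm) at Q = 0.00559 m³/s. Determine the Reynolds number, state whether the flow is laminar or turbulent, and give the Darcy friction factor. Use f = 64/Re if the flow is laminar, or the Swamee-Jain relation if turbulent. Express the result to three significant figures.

V = 4Q/(πD²) = 3.578 m/s
Re = VD/ν = 3.578·0.0446/9.86×10^-7 = 1.62×10^5
Re > 4000 → turbulent; ε/D = 0.00157
Swamee-Jain: f = 0.02344

Re ≈ 1.62×10^5; turbulent; f ≈ 0.0234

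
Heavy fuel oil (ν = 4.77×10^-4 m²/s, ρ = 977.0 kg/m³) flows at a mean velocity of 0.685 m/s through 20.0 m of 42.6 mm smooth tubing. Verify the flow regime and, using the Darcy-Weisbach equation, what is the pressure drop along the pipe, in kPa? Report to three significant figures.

Re = VD/ν = 0.685·0.04260/4.77×10^-4 = 61.2 → laminar (Re < 2300)
f = 64/Re = 1.046
h_f = f(L/D)V²/(2g) = 1.046·(20.0/0.04260)·0.685²/(2·9.81) = 11.75 m
Δp = ρg·h_f = 977.0·9.81·11.75 = 112.6 kPa

Δp ≈ 113 kPa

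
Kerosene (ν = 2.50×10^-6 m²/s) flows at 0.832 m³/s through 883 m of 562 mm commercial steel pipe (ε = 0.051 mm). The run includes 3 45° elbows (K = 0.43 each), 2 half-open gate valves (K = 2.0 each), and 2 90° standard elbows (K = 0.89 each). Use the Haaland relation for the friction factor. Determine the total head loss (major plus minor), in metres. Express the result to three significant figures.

V = 4Q/(πD²) = 3.354 m/s; V²/2g = 0.5734 m
Re = 7.54×10^5, ε/D = 9.07×10^-5 → f = 0.01354 (Haaland)
Major: h_f = f(L/D)·V²/2g = 0.01354·1571·0.5734 = 12.19 m
Minor: ΣK = 7.07; h_m = ΣK·V²/2g = 4.054 m
Total H_L = 12.19 + 4.054 = 16.25 m

H_L ≈ 16.2 m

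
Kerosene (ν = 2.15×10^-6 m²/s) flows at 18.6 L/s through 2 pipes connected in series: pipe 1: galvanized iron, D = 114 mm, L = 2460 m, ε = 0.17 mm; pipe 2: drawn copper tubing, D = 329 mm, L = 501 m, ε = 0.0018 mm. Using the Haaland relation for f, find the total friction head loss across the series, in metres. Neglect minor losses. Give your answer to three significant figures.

Pipe 1: V = 1.822 m/s, Re = 9.66×10^4, ε/D = 0.00149, f = 0.02360, h_1 = f(L/D)V²/2g = 86.20 m
Pipe 2: V = 0.2188 m/s, Re = 3.35×10^4, ε/D = 5.47×10^-6, f = 0.02273, h_2 = f(L/D)V²/2g = 0.08444 m
Series → Q common, losses add: H = Σh = 86.28 m

H ≈ 86.3 m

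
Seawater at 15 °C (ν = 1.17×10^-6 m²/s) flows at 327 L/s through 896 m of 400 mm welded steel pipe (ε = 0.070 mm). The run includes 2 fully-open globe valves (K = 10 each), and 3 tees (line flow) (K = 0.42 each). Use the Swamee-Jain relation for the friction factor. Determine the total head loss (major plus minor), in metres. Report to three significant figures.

V = 4Q/(πD²) = 2.602 m/s; V²/2g = 0.3451 m
Re = 8.90×10^5, ε/D = 1.75×10^-4 → f = 0.01460 (Swamee-Jain)
Major: h_f = f(L/D)·V²/2g = 0.01460·2240·0.3451 = 11.28 m
Minor: ΣK = 21.3; h_m = ΣK·V²/2g = 7.337 m
Total H_L = 11.28 + 7.337 = 18.62 m

H_L ≈ 18.6 m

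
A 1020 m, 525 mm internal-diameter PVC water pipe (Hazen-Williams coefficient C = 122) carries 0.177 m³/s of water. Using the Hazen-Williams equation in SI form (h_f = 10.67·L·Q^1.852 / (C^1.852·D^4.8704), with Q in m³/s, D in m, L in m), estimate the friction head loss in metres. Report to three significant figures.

h_f = 10.67·1020·0.177^1.852 / (122^1.852·0.525^4.8704) = 1.390 m

h_f ≈ 1.39 m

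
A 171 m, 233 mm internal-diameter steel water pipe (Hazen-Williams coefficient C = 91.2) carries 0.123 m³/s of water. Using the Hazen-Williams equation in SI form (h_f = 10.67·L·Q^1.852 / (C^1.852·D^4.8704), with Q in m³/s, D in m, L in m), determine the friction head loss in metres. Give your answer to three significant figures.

h_f = 10.67·171·0.123^1.852 / (91.2^1.852·0.233^4.8704) = 10.64 m

h_f ≈ 10.6 m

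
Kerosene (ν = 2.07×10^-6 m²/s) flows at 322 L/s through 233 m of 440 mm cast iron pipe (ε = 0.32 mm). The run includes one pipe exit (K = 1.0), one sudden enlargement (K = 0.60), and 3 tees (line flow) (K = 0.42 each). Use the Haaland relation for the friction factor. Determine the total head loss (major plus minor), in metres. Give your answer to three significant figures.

V = 4Q/(πD²) = 2.118 m/s; V²/2g = 0.2286 m
Re = 4.50×10^5, ε/D = 7.27×10^-4 → f = 0.01895 (Haaland)
Major: h_f = f(L/D)·V²/2g = 0.01895·529.5·0.2286 = 2.294 m
Minor: ΣK = 2.86; h_m = ΣK·V²/2g = 0.6537 m
Total H_L = 2.294 + 0.6537 = 2.948 m

H_L ≈ 2.95 m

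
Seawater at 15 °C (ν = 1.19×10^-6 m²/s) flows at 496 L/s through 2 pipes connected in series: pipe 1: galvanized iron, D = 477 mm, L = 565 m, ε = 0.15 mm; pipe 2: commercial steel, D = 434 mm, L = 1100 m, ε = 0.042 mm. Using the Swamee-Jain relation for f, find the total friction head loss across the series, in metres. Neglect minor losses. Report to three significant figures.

H ≈ 26.6 m

Pipe 1: V = 2.776 m/s, Re = 1.11×10^6, ε/D = 3.14×10^-4, f = 0.01582, h_1 = f(L/D)V²/2g = 7.356 m
Pipe 2: V = 3.353 m/s, Re = 1.22×10^6, ε/D = 9.68×10^-5, f = 0.01324, h_2 = f(L/D)V²/2g = 19.23 m
Series → Q common, losses add: H = Σh = 26.59 m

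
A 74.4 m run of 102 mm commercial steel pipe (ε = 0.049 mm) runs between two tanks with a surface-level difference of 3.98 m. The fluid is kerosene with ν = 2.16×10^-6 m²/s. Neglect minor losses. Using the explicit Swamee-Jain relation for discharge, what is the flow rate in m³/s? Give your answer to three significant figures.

Swamee-Jain (Type II): Q = -0.965·√(gD⁵h_f/L)·ln[ε/(3.7D) + √(3.17ν²L/(gD³h_f))]
√(gD⁵h_f/L) = √(9.81·0.102⁵·3.98/74.4) = 0.002407
ε/(3.7D) = 1.30×10^-4; √(3.17ν²L/(gD³h_f)) = 1.63×10^-4
Q = -0.965·0.002407·ln(2.928×10^-4) = 0.01890 m³/s
Check: V = 2.31 m/s, Re = 1.09×10^5, f = 0.02010, h_f = 4.00 m ≈ 3.98 m ✓

Q ≈ 0.0189 m³/s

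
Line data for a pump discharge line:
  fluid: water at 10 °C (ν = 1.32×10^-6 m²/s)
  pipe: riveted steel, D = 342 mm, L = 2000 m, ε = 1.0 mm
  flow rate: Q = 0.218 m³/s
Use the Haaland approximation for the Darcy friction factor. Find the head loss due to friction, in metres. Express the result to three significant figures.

V = 4Q/(πD²) = 4·0.218/(π·0.342²) = 2.373 m/s
Re = VD/ν = 2.373·0.342/1.32×10^-6 = 6.15×10^5 → turbulent
ε/D = 1.0/342 = 0.00292
Haaland: f = 0.02623
h_f = f(L/D)V²/(2g) = 0.02623·(2000/0.342)·2.373²/(2·9.81) = 44.03 m

h_f ≈ 44.0 m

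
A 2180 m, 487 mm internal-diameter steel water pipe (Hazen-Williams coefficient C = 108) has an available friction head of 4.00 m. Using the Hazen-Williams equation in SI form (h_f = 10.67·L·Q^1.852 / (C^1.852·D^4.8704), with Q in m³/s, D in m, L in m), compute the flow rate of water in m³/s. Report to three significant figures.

Q ≈ 0.151 m³/s

Rearranging: Q = [h_f·C^1.852·D^4.8704 / (10.67·L)]^(1/1.852)
Q = [4.00·108^1.852·0.487^4.8704 / (10.67·2180)]^0.540 = 0.1510 m³/s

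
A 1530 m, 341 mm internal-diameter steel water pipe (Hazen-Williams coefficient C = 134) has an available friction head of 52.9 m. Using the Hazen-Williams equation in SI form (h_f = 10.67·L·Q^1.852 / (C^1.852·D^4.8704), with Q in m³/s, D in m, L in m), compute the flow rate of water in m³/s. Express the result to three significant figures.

Q ≈ 0.358 m³/s

Rearranging: Q = [h_f·C^1.852·D^4.8704 / (10.67·L)]^(1/1.852)
Q = [52.9·134^1.852·0.341^4.8704 / (10.67·1530)]^0.540 = 0.3582 m³/s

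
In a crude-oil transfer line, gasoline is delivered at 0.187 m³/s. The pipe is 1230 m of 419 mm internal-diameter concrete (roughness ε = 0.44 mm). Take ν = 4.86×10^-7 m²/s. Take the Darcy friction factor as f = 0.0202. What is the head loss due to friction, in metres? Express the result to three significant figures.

V = 4Q/(πD²) = 4·0.187/(π·0.419²) = 1.356 m/s
h_f = f(L/D)V²/(2g) = 0.02020·(1230/0.419)·1.356²/(2·9.81) = 5.559 m

h_f ≈ 5.56 m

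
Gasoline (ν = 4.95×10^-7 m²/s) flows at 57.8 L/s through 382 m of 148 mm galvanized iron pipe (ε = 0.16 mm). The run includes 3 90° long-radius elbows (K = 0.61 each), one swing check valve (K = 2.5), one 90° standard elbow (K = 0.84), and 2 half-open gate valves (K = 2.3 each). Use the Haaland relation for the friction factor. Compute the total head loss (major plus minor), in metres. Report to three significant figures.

H_L ≈ 35.8 m

V = 4Q/(πD²) = 3.360 m/s; V²/2g = 0.5753 m
Re = 1.00×10^6, ε/D = 0.00108 → f = 0.02030 (Haaland)
Major: h_f = f(L/D)·V²/2g = 0.02030·2581·0.5753 = 30.15 m
Minor: ΣK = 9.77; h_m = ΣK·V²/2g = 5.621 m
Total H_L = 30.15 + 5.621 = 35.77 m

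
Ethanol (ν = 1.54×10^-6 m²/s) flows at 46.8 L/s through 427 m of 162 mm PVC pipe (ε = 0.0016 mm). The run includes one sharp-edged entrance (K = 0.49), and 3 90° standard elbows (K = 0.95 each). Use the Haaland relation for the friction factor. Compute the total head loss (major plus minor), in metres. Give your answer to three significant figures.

V = 4Q/(πD²) = 2.271 m/s; V²/2g = 0.2628 m
Re = 2.39×10^5, ε/D = 9.88×10^-6 → f = 0.01504 (Haaland)
Major: h_f = f(L/D)·V²/2g = 0.01504·2636·0.2628 = 10.42 m
Minor: ΣK = 3.34; h_m = ΣK·V²/2g = 0.8776 m
Total H_L = 10.42 + 0.8776 = 11.30 m

H_L ≈ 11.3 m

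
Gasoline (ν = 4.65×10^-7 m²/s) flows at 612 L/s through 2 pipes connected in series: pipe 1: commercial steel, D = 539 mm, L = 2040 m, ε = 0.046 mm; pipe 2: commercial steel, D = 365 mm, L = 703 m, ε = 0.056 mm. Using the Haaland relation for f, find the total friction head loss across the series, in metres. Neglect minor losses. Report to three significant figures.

Pipe 1: V = 2.682 m/s, Re = 3.11×10^6, ε/D = 8.53×10^-5, f = 0.01220, h_1 = f(L/D)V²/2g = 16.93 m
Pipe 2: V = 5.849 m/s, Re = 4.59×10^6, ε/D = 1.53×10^-4, f = 0.01329, h_2 = f(L/D)V²/2g = 44.63 m
Series → Q common, losses add: H = Σh = 61.57 m

H ≈ 61.6 m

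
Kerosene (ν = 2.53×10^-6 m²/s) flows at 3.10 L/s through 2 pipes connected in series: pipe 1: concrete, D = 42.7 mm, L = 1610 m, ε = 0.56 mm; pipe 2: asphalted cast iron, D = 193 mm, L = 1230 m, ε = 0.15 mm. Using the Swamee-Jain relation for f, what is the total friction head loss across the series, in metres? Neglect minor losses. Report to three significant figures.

Pipe 1: V = 2.165 m/s, Re = 3.65×10^4, ε/D = 0.0131, f = 0.04345, h_1 = f(L/D)V²/2g = 391.3 m
Pipe 2: V = 0.1060 m/s, Re = 8080, ε/D = 7.77×10^-4, f = 0.03408, h_2 = f(L/D)V²/2g = 0.1243 m
Series → Q common, losses add: H = Σh = 391.5 m

H ≈ 391 m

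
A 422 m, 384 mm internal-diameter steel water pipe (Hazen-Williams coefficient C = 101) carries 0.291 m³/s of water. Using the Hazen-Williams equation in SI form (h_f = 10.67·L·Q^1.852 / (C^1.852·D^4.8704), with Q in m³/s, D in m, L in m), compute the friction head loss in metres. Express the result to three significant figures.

h_f ≈ 9.40 m

h_f = 10.67·422·0.291^1.852 / (101^1.852·0.384^4.8704) = 9.399 m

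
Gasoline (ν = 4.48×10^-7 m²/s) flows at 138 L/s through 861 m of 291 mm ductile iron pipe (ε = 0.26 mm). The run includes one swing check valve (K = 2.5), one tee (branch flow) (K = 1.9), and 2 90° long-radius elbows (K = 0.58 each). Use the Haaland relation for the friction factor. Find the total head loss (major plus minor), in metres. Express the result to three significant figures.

H_L ≈ 13.8 m

V = 4Q/(πD²) = 2.075 m/s; V²/2g = 0.2194 m
Re = 1.35×10^6, ε/D = 8.93×10^-4 → f = 0.01936 (Haaland)
Major: h_f = f(L/D)·V²/2g = 0.01936·2959·0.2194 = 12.57 m
Minor: ΣK = 5.56; h_m = ΣK·V²/2g = 1.220 m
Total H_L = 12.57 + 1.220 = 13.79 m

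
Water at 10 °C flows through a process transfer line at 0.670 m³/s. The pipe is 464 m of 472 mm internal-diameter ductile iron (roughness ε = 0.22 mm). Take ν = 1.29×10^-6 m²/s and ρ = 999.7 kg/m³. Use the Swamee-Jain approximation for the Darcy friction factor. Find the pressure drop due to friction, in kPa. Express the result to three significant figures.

V = 4Q/(πD²) = 4·0.670/(π·0.472²) = 3.829 m/s
Re = VD/ν = 3.829·0.472/1.29×10^-6 = 1.40×10^6 → turbulent
ε/D = 0.22/472 = 4.66×10^-4
Swamee-Jain: f = 0.01691
h_f = f(L/D)V²/(2g) = 0.01691·(464/0.472)·3.829²/(2·9.81) = 12.42 m
Δp = ρg·h_f = 999.7·9.81·12.42 = 121.8 kPa

Δp ≈ 122 kPa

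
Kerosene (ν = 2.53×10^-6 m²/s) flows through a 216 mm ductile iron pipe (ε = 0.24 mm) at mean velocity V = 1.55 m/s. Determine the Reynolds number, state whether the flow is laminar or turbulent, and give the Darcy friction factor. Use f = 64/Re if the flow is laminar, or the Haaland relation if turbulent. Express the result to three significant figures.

Re = VD/ν = 1.550·0.216/2.53×10^-6 = 1.32×10^5
Re > 4000 → turbulent; ε/D = 0.00111
Haaland: f = 0.02187

Re ≈ 1.32×10^5; turbulent; f ≈ 0.0219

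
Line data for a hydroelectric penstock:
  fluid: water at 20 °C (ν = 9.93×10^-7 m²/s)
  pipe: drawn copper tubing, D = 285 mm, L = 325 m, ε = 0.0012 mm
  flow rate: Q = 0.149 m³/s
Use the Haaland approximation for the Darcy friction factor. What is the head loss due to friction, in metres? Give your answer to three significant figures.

h_f ≈ 3.95 m

V = 4Q/(πD²) = 4·0.149/(π·0.285²) = 2.336 m/s
Re = VD/ν = 2.336·0.285/9.93×10^-7 = 6.70×10^5 → turbulent
ε/D = 0.0012/285 = 4.21×10^-6
Haaland: f = 0.01246
h_f = f(L/D)V²/(2g) = 0.01246·(325/0.285)·2.336²/(2·9.81) = 3.951 m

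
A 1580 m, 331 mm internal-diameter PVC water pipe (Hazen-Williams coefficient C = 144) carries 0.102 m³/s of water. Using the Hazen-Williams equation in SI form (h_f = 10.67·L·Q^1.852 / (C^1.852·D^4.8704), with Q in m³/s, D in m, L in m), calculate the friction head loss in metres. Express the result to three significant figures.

h_f = 10.67·1580·0.102^1.852 / (144^1.852·0.331^4.8704) = 5.396 m

h_f ≈ 5.40 m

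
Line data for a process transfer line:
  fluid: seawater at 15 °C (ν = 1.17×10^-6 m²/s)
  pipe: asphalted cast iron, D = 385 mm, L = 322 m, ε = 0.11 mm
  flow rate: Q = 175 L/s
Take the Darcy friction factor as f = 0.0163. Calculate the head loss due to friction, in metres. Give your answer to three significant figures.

V = 4Q/(πD²) = 4·0.175/(π·0.385²) = 1.503 m/s
h_f = f(L/D)V²/(2g) = 0.01630·(322/0.385)·1.503²/(2·9.81) = 1.570 m

h_f ≈ 1.57 m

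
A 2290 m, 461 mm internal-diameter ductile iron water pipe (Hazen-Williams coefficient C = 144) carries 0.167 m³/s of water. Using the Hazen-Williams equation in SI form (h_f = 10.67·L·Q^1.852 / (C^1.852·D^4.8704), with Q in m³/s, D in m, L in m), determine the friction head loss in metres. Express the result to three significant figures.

h_f = 10.67·2290·0.167^1.852 / (144^1.852·0.461^4.8704) = 3.882 m

h_f ≈ 3.88 m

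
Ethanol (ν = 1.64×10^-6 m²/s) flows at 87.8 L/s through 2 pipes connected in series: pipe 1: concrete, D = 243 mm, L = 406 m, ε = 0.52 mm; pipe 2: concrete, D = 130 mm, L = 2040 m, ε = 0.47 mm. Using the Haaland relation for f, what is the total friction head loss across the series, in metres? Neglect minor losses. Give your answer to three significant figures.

Pipe 1: V = 1.893 m/s, Re = 2.81×10^5, ε/D = 0.00214, f = 0.02444, h_1 = f(L/D)V²/2g = 7.458 m
Pipe 2: V = 6.615 m/s, Re = 5.24×10^5, ε/D = 0.00362, f = 0.02785, h_2 = f(L/D)V²/2g = 974.8 m
Series → Q common, losses add: H = Σh = 982.2 m

H ≈ 982 m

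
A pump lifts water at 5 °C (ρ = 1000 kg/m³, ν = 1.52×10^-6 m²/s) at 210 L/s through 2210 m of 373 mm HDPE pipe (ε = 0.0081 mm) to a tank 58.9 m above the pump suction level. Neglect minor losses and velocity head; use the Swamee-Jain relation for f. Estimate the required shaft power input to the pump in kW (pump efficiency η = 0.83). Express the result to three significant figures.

V = 4Q/(πD²) = 1.922 m/s; Re = 4.72×10^5; ε/D = 2.17×10^-5; f = 0.01356
h_f = f(L/D)V²/2g = 15.12 m
Total head H = z + h_f = 58.9 + 15.12 = 74.02 m
P_hyd = ρgQH = 1000·9.81·0.210·74.02 = 152.5 kW
P_shaft = P_hyd/η = 152.5/0.83 = 183.7 kW

P_shaft ≈ 184 kW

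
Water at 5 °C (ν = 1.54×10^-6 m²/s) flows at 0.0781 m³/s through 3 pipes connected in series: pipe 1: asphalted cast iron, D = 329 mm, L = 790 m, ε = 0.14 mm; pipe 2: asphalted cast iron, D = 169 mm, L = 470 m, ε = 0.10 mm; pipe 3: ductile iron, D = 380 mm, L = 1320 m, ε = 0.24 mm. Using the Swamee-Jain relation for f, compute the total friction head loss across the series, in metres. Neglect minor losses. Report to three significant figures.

H ≈ 35.5 m

Pipe 1: V = 0.9187 m/s, Re = 1.96×10^5, ε/D = 4.26×10^-4, f = 0.01856, h_1 = f(L/D)V²/2g = 1.918 m
Pipe 2: V = 3.482 m/s, Re = 3.82×10^5, ε/D = 5.92×10^-4, f = 0.01857, h_2 = f(L/D)V²/2g = 31.91 m
Pipe 3: V = 0.6886 m/s, Re = 1.70×10^5, ε/D = 6.32×10^-4, f = 0.01986, h_3 = f(L/D)V²/2g = 1.668 m
Series → Q common, losses add: H = Σh = 35.49 m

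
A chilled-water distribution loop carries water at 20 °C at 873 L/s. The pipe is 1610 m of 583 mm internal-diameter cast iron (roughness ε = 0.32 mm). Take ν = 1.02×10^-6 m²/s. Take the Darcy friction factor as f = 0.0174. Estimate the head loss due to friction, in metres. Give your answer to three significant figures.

h_f ≈ 26.2 m

V = 4Q/(πD²) = 4·0.873/(π·0.583²) = 3.270 m/s
h_f = f(L/D)V²/(2g) = 0.01740·(1610/0.583)·3.270²/(2·9.81) = 26.19 m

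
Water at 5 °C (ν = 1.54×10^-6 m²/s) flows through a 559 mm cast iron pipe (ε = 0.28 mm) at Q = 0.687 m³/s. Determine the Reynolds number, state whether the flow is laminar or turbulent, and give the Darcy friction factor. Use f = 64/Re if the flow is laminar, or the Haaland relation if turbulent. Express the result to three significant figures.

Re ≈ 1.02×10^6; turbulent; f ≈ 0.0172

V = 4Q/(πD²) = 2.799 m/s
Re = VD/ν = 2.799·0.559/1.54×10^-6 = 1.02×10^6
Re > 4000 → turbulent; ε/D = 5.01×10^-4
Haaland: f = 0.01717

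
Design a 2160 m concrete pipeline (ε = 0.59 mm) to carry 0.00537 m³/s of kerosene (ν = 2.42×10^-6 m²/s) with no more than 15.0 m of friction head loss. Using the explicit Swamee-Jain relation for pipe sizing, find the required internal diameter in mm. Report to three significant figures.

Swamee-Jain (Type III): D = 0.66·[ε^1.25·(LQ²/(gh_f))^4.75 + ν·Q^9.4·(L/(gh_f))^5.2]^0.04
LQ²/(gh_f) = 4.233×10^-4; L/(gh_f) = 14.68
Term 1 = ε^1.25·(…)^4.75 = 8.71×10^-21; Term 2 = ν·Q^9.4·(…)^5.2 = 1.30×10^-21
D = 0.66·(8.71×10^-21 + 1.30×10^-21)^0.04 = 0.1046 m = 105 mm
Check: V = 0.625 m/s, Re = 2.70×10^4, f = 0.03494, h_f = 14.4 m ≈ 15.0 m ✓

D ≈ 105 mm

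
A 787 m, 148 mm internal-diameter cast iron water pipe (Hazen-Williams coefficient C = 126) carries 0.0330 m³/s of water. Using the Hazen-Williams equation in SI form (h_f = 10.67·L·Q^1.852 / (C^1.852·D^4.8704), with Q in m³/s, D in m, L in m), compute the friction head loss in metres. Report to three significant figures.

h_f ≈ 21.5 m

h_f = 10.67·787·0.0330^1.852 / (126^1.852·0.148^4.8704) = 21.46 m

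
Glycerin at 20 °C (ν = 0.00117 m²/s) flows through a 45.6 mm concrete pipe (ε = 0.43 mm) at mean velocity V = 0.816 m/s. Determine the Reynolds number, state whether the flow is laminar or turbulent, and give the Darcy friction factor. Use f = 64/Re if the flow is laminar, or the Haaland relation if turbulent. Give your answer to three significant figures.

Re = VD/ν = 0.8160·0.0456/0.00117 = 31.8
Re < 2300 → laminar → f = 64/Re = 2.012

Re ≈ 31.8; laminar; f = 64/Re ≈ 2.01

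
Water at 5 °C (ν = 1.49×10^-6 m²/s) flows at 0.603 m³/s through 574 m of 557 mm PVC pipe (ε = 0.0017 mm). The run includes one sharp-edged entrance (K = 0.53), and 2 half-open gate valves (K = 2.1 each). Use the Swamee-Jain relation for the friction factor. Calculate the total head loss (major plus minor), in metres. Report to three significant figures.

V = 4Q/(πD²) = 2.475 m/s; V²/2g = 0.3121 m
Re = 9.25×10^5, ε/D = 3.05×10^-6 → f = 0.01183 (Swamee-Jain)
Major: h_f = f(L/D)·V²/2g = 0.01183·1031·0.3121 = 3.806 m
Minor: ΣK = 4.73; h_m = ΣK·V²/2g = 1.476 m
Total H_L = 3.806 + 1.476 = 5.283 m

H_L ≈ 5.28 m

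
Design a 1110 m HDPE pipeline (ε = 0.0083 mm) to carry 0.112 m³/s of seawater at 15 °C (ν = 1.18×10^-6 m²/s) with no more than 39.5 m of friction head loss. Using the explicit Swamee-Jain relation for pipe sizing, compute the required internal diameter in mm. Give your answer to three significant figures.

D ≈ 210 mm

Swamee-Jain (Type III): D = 0.66·[ε^1.25·(LQ²/(gh_f))^4.75 + ν·Q^9.4·(L/(gh_f))^5.2]^0.04
LQ²/(gh_f) = 0.03593; L/(gh_f) = 2.865
Term 1 = ε^1.25·(…)^4.75 = 6.13×10^-14; Term 2 = ν·Q^9.4·(…)^5.2 = 3.25×10^-13
D = 0.66·(6.13×10^-14 + 3.25×10^-13)^0.04 = 0.2104 m = 210 mm
Check: V = 3.22 m/s, Re = 5.74×10^5, f = 0.01342, h_f = 37.5 m ≈ 39.5 m ✓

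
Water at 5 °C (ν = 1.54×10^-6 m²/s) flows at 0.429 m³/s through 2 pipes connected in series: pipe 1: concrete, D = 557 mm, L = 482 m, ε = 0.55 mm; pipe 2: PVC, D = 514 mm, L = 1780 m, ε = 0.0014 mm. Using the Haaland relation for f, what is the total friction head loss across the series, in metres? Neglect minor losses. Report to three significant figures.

H ≈ 12.1 m

Pipe 1: V = 1.761 m/s, Re = 6.37×10^5, ε/D = 9.87×10^-4, f = 0.02003, h_1 = f(L/D)V²/2g = 2.739 m
Pipe 2: V = 2.067 m/s, Re = 6.90×10^5, ε/D = 2.72×10^-6, f = 0.01238, h_2 = f(L/D)V²/2g = 9.339 m
Series → Q common, losses add: H = Σh = 12.08 m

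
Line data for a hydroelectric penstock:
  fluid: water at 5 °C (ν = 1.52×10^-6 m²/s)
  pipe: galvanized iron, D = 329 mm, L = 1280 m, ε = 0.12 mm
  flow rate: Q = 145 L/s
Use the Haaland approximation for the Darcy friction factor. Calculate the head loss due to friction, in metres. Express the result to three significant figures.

h_f ≈ 9.79 m

V = 4Q/(πD²) = 4·0.145/(π·0.329²) = 1.706 m/s
Re = VD/ν = 1.706·0.329/1.52×10^-6 = 3.69×10^5 → turbulent
ε/D = 0.12/329 = 3.65×10^-4
Haaland: f = 0.01697
h_f = f(L/D)V²/(2g) = 0.01697·(1280/0.329)·1.706²/(2·9.81) = 9.792 m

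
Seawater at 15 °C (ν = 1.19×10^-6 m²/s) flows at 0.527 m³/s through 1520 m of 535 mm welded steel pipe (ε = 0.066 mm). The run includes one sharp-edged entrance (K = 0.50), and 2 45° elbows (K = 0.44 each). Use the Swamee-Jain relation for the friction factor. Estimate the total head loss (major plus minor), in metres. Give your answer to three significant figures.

H_L ≈ 11.4 m

V = 4Q/(πD²) = 2.344 m/s; V²/2g = 0.2801 m
Re = 1.05×10^6, ε/D = 1.23×10^-4 → f = 0.01379 (Swamee-Jain)
Major: h_f = f(L/D)·V²/2g = 0.01379·2841·0.2801 = 10.97 m
Minor: ΣK = 1.38; h_m = ΣK·V²/2g = 0.3866 m
Total H_L = 10.97 + 0.3866 = 11.36 m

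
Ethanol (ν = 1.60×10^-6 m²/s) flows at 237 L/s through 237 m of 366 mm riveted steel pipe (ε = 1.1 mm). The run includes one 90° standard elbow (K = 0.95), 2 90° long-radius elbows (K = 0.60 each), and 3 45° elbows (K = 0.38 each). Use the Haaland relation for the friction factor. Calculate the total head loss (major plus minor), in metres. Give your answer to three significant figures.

H_L ≈ 5.28 m

V = 4Q/(πD²) = 2.253 m/s; V²/2g = 0.2586 m
Re = 5.15×10^5, ε/D = 0.00301 → f = 0.02647 (Haaland)
Major: h_f = f(L/D)·V²/2g = 0.02647·647.5·0.2586 = 4.433 m
Minor: ΣK = 3.29; h_m = ΣK·V²/2g = 0.8509 m
Total H_L = 4.433 + 0.8509 = 5.284 m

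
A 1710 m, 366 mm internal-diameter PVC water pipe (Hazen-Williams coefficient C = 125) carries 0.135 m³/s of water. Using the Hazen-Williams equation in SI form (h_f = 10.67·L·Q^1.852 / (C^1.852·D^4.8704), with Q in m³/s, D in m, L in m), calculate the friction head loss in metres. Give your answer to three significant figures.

h_f ≈ 7.82 m

h_f = 10.67·1710·0.135^1.852 / (125^1.852·0.366^4.8704) = 7.818 m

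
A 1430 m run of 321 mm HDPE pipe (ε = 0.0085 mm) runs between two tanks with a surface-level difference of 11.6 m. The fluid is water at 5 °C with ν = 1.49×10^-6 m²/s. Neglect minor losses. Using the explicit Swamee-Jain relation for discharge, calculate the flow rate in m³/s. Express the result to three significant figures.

Q ≈ 0.155 m³/s

Swamee-Jain (Type II): Q = -0.965·√(gD⁵h_f/L)·ln[ε/(3.7D) + √(3.17ν²L/(gD³h_f))]
√(gD⁵h_f/L) = √(9.81·0.321⁵·11.6/1430) = 0.01647
ε/(3.7D) = 7.16×10^-6; √(3.17ν²L/(gD³h_f)) = 5.17×10^-5
Q = -0.965·0.01647·ln(5.887×10^-5) = 0.1548 m³/s
Check: V = 1.91 m/s, Re = 4.12×10^5, f = 0.01392, h_f = 11.6 m ≈ 11.6 m ✓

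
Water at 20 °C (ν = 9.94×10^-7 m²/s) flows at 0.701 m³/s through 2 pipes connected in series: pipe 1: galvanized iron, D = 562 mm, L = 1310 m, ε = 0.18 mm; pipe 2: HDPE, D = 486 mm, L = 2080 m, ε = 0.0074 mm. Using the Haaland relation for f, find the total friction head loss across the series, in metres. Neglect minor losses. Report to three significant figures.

Pipe 1: V = 2.826 m/s, Re = 1.60×10^6, ε/D = 3.20×10^-4, f = 0.01557, h_1 = f(L/D)V²/2g = 14.77 m
Pipe 2: V = 3.779 m/s, Re = 1.85×10^6, ε/D = 1.52×10^-5, f = 0.01091, h_2 = f(L/D)V²/2g = 33.97 m
Series → Q common, losses add: H = Σh = 48.74 m

H ≈ 48.7 m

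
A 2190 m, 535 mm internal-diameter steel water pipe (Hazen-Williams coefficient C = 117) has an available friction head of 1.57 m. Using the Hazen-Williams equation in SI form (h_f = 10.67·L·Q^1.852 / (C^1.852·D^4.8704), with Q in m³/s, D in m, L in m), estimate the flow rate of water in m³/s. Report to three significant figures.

Q ≈ 0.126 m³/s

Rearranging: Q = [h_f·C^1.852·D^4.8704 / (10.67·L)]^(1/1.852)
Q = [1.57·117^1.852·0.535^4.8704 / (10.67·2190)]^0.540 = 0.1261 m³/s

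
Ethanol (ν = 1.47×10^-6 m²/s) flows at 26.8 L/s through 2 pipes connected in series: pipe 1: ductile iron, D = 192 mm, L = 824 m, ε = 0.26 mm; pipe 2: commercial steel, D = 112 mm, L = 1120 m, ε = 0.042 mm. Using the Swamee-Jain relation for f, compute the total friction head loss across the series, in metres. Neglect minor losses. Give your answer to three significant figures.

Pipe 1: V = 0.9256 m/s, Re = 1.21×10^5, ε/D = 0.00135, f = 0.02317, h_1 = f(L/D)V²/2g = 4.342 m
Pipe 2: V = 2.720 m/s, Re = 2.07×10^5, ε/D = 3.75×10^-4, f = 0.01818, h_2 = f(L/D)V²/2g = 68.55 m
Series → Q common, losses add: H = Σh = 72.89 m

H ≈ 72.9 m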